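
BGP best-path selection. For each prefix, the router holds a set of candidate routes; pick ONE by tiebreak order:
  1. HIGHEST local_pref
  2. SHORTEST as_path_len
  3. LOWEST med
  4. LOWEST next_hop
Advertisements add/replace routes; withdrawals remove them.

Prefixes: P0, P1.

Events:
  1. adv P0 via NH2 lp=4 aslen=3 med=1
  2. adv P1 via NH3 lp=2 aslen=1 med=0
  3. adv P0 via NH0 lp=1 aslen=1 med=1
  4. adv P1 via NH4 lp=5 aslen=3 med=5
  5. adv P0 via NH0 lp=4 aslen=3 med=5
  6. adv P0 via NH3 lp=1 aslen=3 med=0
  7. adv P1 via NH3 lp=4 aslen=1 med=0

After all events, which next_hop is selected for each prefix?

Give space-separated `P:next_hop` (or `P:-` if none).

Op 1: best P0=NH2 P1=-
Op 2: best P0=NH2 P1=NH3
Op 3: best P0=NH2 P1=NH3
Op 4: best P0=NH2 P1=NH4
Op 5: best P0=NH2 P1=NH4
Op 6: best P0=NH2 P1=NH4
Op 7: best P0=NH2 P1=NH4

Answer: P0:NH2 P1:NH4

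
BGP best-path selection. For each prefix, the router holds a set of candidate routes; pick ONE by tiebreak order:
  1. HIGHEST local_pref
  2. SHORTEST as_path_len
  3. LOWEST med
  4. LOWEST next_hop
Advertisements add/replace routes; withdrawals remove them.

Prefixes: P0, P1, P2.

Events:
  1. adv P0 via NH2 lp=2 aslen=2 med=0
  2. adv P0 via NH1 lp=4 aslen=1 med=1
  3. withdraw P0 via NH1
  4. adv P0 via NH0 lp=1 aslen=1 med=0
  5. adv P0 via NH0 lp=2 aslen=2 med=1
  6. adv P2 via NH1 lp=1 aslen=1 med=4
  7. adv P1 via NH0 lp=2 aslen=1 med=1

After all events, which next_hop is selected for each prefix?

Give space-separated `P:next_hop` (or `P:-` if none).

Op 1: best P0=NH2 P1=- P2=-
Op 2: best P0=NH1 P1=- P2=-
Op 3: best P0=NH2 P1=- P2=-
Op 4: best P0=NH2 P1=- P2=-
Op 5: best P0=NH2 P1=- P2=-
Op 6: best P0=NH2 P1=- P2=NH1
Op 7: best P0=NH2 P1=NH0 P2=NH1

Answer: P0:NH2 P1:NH0 P2:NH1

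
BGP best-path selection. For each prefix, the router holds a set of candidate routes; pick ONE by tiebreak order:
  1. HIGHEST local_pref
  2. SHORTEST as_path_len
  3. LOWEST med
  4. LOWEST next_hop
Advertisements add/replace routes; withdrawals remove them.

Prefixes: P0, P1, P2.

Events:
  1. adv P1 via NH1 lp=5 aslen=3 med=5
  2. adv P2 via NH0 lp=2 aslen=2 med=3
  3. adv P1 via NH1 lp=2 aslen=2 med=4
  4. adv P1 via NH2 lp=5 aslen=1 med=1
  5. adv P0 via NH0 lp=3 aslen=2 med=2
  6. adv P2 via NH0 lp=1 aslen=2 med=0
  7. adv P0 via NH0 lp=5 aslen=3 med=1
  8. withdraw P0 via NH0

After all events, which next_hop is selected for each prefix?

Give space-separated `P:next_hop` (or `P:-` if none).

Answer: P0:- P1:NH2 P2:NH0

Derivation:
Op 1: best P0=- P1=NH1 P2=-
Op 2: best P0=- P1=NH1 P2=NH0
Op 3: best P0=- P1=NH1 P2=NH0
Op 4: best P0=- P1=NH2 P2=NH0
Op 5: best P0=NH0 P1=NH2 P2=NH0
Op 6: best P0=NH0 P1=NH2 P2=NH0
Op 7: best P0=NH0 P1=NH2 P2=NH0
Op 8: best P0=- P1=NH2 P2=NH0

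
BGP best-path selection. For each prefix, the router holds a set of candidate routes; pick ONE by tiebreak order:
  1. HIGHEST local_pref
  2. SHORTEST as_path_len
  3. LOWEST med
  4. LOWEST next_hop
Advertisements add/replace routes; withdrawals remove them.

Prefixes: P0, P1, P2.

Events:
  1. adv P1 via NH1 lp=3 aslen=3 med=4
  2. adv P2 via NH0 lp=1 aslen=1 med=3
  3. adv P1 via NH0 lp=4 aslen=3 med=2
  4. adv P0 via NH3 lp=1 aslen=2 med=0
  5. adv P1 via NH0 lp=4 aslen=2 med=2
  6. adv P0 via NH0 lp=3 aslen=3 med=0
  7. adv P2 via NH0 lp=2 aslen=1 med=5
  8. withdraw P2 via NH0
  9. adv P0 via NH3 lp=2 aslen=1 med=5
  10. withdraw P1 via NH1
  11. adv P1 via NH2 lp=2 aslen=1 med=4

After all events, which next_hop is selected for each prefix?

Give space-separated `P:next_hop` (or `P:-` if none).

Op 1: best P0=- P1=NH1 P2=-
Op 2: best P0=- P1=NH1 P2=NH0
Op 3: best P0=- P1=NH0 P2=NH0
Op 4: best P0=NH3 P1=NH0 P2=NH0
Op 5: best P0=NH3 P1=NH0 P2=NH0
Op 6: best P0=NH0 P1=NH0 P2=NH0
Op 7: best P0=NH0 P1=NH0 P2=NH0
Op 8: best P0=NH0 P1=NH0 P2=-
Op 9: best P0=NH0 P1=NH0 P2=-
Op 10: best P0=NH0 P1=NH0 P2=-
Op 11: best P0=NH0 P1=NH0 P2=-

Answer: P0:NH0 P1:NH0 P2:-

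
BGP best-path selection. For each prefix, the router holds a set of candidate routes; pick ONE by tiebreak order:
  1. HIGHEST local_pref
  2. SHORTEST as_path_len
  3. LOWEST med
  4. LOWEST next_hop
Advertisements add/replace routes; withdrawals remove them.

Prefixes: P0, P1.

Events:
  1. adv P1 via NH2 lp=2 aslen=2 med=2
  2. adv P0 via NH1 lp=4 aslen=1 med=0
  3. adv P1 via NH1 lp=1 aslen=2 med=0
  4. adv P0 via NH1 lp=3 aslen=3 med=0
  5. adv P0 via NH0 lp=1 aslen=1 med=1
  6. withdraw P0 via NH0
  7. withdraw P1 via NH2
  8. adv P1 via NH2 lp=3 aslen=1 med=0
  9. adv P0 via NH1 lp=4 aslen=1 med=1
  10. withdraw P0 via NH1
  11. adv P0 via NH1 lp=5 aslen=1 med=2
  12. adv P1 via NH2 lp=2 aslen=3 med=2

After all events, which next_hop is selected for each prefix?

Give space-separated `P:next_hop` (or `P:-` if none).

Op 1: best P0=- P1=NH2
Op 2: best P0=NH1 P1=NH2
Op 3: best P0=NH1 P1=NH2
Op 4: best P0=NH1 P1=NH2
Op 5: best P0=NH1 P1=NH2
Op 6: best P0=NH1 P1=NH2
Op 7: best P0=NH1 P1=NH1
Op 8: best P0=NH1 P1=NH2
Op 9: best P0=NH1 P1=NH2
Op 10: best P0=- P1=NH2
Op 11: best P0=NH1 P1=NH2
Op 12: best P0=NH1 P1=NH2

Answer: P0:NH1 P1:NH2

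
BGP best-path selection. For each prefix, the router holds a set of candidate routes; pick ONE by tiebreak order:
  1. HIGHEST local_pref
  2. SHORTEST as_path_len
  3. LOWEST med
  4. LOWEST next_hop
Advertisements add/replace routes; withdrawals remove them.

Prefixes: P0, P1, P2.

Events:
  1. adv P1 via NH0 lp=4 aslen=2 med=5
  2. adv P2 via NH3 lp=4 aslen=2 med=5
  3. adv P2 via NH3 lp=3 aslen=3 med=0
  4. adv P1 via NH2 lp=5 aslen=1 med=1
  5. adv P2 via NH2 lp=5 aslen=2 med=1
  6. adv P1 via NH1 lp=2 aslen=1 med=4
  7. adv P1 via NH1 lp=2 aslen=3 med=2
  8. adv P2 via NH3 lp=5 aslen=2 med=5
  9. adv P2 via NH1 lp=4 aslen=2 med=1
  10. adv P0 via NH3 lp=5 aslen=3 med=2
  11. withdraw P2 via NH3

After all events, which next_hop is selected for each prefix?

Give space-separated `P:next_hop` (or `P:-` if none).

Answer: P0:NH3 P1:NH2 P2:NH2

Derivation:
Op 1: best P0=- P1=NH0 P2=-
Op 2: best P0=- P1=NH0 P2=NH3
Op 3: best P0=- P1=NH0 P2=NH3
Op 4: best P0=- P1=NH2 P2=NH3
Op 5: best P0=- P1=NH2 P2=NH2
Op 6: best P0=- P1=NH2 P2=NH2
Op 7: best P0=- P1=NH2 P2=NH2
Op 8: best P0=- P1=NH2 P2=NH2
Op 9: best P0=- P1=NH2 P2=NH2
Op 10: best P0=NH3 P1=NH2 P2=NH2
Op 11: best P0=NH3 P1=NH2 P2=NH2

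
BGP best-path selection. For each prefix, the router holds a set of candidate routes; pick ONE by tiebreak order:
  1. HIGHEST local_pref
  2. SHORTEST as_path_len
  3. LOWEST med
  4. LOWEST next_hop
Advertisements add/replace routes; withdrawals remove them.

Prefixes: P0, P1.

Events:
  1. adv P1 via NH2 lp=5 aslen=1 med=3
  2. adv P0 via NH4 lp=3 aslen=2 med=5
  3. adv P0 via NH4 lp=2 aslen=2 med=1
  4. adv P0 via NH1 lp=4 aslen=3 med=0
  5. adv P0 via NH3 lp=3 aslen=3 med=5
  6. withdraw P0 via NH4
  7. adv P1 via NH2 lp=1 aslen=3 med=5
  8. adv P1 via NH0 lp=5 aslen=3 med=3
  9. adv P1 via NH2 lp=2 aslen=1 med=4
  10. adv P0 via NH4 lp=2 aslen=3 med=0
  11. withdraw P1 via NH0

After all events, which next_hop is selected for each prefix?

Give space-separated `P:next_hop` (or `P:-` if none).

Op 1: best P0=- P1=NH2
Op 2: best P0=NH4 P1=NH2
Op 3: best P0=NH4 P1=NH2
Op 4: best P0=NH1 P1=NH2
Op 5: best P0=NH1 P1=NH2
Op 6: best P0=NH1 P1=NH2
Op 7: best P0=NH1 P1=NH2
Op 8: best P0=NH1 P1=NH0
Op 9: best P0=NH1 P1=NH0
Op 10: best P0=NH1 P1=NH0
Op 11: best P0=NH1 P1=NH2

Answer: P0:NH1 P1:NH2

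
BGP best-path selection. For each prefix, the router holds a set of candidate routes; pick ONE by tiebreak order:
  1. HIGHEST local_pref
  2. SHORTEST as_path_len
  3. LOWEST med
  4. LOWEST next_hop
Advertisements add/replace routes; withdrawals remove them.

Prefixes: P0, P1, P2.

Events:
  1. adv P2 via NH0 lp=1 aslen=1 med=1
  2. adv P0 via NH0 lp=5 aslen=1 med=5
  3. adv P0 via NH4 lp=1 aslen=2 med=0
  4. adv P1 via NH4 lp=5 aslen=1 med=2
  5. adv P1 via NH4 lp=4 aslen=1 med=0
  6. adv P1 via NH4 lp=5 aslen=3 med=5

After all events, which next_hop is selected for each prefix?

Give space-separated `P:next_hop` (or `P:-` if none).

Answer: P0:NH0 P1:NH4 P2:NH0

Derivation:
Op 1: best P0=- P1=- P2=NH0
Op 2: best P0=NH0 P1=- P2=NH0
Op 3: best P0=NH0 P1=- P2=NH0
Op 4: best P0=NH0 P1=NH4 P2=NH0
Op 5: best P0=NH0 P1=NH4 P2=NH0
Op 6: best P0=NH0 P1=NH4 P2=NH0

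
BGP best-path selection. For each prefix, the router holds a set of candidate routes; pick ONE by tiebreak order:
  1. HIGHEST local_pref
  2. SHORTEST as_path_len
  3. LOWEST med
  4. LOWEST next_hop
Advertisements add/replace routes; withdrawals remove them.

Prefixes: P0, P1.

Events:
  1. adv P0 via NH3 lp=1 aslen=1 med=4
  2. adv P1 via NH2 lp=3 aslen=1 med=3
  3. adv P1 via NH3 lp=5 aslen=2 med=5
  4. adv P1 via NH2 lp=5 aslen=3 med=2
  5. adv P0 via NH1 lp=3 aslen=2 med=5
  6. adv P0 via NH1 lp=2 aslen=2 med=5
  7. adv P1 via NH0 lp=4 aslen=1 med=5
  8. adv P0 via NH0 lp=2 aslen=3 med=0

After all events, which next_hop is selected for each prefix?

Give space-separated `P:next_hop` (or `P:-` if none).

Answer: P0:NH1 P1:NH3

Derivation:
Op 1: best P0=NH3 P1=-
Op 2: best P0=NH3 P1=NH2
Op 3: best P0=NH3 P1=NH3
Op 4: best P0=NH3 P1=NH3
Op 5: best P0=NH1 P1=NH3
Op 6: best P0=NH1 P1=NH3
Op 7: best P0=NH1 P1=NH3
Op 8: best P0=NH1 P1=NH3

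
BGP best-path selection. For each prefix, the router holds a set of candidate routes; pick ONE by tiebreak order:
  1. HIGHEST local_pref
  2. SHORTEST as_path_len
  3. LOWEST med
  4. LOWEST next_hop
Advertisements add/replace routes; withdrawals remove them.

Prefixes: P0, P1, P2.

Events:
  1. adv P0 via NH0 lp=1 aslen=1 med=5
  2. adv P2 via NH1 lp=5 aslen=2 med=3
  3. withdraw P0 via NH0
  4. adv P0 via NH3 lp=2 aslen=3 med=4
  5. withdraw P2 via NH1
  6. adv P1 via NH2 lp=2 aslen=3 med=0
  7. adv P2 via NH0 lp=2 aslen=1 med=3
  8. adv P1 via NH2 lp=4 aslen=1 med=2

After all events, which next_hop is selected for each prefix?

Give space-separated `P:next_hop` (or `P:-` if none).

Answer: P0:NH3 P1:NH2 P2:NH0

Derivation:
Op 1: best P0=NH0 P1=- P2=-
Op 2: best P0=NH0 P1=- P2=NH1
Op 3: best P0=- P1=- P2=NH1
Op 4: best P0=NH3 P1=- P2=NH1
Op 5: best P0=NH3 P1=- P2=-
Op 6: best P0=NH3 P1=NH2 P2=-
Op 7: best P0=NH3 P1=NH2 P2=NH0
Op 8: best P0=NH3 P1=NH2 P2=NH0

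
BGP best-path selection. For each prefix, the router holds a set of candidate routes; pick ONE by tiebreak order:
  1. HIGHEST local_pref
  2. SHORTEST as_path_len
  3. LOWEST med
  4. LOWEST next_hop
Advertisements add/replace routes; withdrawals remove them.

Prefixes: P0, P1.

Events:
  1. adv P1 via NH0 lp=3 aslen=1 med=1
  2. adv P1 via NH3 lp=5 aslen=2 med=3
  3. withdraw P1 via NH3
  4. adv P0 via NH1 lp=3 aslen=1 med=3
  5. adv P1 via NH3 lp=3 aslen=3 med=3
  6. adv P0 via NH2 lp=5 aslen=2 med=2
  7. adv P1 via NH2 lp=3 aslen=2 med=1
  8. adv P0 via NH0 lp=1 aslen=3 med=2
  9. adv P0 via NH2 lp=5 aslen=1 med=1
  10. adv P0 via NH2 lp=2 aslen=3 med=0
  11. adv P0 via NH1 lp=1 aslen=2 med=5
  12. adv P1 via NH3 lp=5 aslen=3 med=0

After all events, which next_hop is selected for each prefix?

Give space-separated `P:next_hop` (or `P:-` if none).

Answer: P0:NH2 P1:NH3

Derivation:
Op 1: best P0=- P1=NH0
Op 2: best P0=- P1=NH3
Op 3: best P0=- P1=NH0
Op 4: best P0=NH1 P1=NH0
Op 5: best P0=NH1 P1=NH0
Op 6: best P0=NH2 P1=NH0
Op 7: best P0=NH2 P1=NH0
Op 8: best P0=NH2 P1=NH0
Op 9: best P0=NH2 P1=NH0
Op 10: best P0=NH1 P1=NH0
Op 11: best P0=NH2 P1=NH0
Op 12: best P0=NH2 P1=NH3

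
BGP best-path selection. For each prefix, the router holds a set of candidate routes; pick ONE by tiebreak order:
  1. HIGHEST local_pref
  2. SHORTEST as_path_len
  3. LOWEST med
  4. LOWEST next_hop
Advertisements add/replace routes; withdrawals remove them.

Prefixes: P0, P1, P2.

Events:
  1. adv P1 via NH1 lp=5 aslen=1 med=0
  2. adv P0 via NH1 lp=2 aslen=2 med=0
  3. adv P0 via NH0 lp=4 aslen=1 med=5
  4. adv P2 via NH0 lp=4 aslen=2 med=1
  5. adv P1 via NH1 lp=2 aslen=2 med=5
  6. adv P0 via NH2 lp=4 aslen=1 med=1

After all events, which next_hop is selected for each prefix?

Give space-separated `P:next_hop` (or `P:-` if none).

Answer: P0:NH2 P1:NH1 P2:NH0

Derivation:
Op 1: best P0=- P1=NH1 P2=-
Op 2: best P0=NH1 P1=NH1 P2=-
Op 3: best P0=NH0 P1=NH1 P2=-
Op 4: best P0=NH0 P1=NH1 P2=NH0
Op 5: best P0=NH0 P1=NH1 P2=NH0
Op 6: best P0=NH2 P1=NH1 P2=NH0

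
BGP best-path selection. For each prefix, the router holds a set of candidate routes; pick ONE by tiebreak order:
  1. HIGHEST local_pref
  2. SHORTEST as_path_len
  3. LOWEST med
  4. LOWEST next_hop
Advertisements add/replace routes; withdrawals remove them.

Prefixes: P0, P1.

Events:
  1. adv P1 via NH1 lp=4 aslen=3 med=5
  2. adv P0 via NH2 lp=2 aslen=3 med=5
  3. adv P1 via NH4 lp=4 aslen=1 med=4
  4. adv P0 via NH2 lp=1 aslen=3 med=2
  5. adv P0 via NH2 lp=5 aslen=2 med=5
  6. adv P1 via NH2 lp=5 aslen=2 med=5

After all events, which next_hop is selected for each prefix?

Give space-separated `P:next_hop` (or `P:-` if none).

Op 1: best P0=- P1=NH1
Op 2: best P0=NH2 P1=NH1
Op 3: best P0=NH2 P1=NH4
Op 4: best P0=NH2 P1=NH4
Op 5: best P0=NH2 P1=NH4
Op 6: best P0=NH2 P1=NH2

Answer: P0:NH2 P1:NH2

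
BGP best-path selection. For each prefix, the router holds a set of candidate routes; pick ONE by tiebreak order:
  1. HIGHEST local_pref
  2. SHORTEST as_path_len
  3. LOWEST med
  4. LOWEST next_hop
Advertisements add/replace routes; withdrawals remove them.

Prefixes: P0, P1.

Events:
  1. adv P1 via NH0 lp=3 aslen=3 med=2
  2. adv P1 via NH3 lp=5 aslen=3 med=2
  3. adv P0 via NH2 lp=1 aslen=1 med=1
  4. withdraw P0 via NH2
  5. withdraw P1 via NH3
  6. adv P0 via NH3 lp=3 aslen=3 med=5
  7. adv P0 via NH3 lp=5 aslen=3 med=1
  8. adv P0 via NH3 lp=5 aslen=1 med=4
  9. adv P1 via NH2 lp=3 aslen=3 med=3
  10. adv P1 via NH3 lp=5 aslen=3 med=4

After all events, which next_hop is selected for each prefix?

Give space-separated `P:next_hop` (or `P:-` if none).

Answer: P0:NH3 P1:NH3

Derivation:
Op 1: best P0=- P1=NH0
Op 2: best P0=- P1=NH3
Op 3: best P0=NH2 P1=NH3
Op 4: best P0=- P1=NH3
Op 5: best P0=- P1=NH0
Op 6: best P0=NH3 P1=NH0
Op 7: best P0=NH3 P1=NH0
Op 8: best P0=NH3 P1=NH0
Op 9: best P0=NH3 P1=NH0
Op 10: best P0=NH3 P1=NH3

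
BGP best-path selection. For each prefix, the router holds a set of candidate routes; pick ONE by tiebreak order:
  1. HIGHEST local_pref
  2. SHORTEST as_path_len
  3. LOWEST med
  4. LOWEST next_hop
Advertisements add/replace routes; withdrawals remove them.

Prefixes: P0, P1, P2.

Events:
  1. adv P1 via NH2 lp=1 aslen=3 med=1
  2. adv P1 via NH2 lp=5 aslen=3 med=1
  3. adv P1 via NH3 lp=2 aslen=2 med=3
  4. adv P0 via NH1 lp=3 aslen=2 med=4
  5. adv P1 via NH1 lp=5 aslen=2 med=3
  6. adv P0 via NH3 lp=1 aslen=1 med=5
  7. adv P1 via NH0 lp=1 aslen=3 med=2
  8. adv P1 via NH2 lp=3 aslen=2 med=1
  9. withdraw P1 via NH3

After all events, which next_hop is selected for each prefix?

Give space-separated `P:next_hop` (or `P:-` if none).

Answer: P0:NH1 P1:NH1 P2:-

Derivation:
Op 1: best P0=- P1=NH2 P2=-
Op 2: best P0=- P1=NH2 P2=-
Op 3: best P0=- P1=NH2 P2=-
Op 4: best P0=NH1 P1=NH2 P2=-
Op 5: best P0=NH1 P1=NH1 P2=-
Op 6: best P0=NH1 P1=NH1 P2=-
Op 7: best P0=NH1 P1=NH1 P2=-
Op 8: best P0=NH1 P1=NH1 P2=-
Op 9: best P0=NH1 P1=NH1 P2=-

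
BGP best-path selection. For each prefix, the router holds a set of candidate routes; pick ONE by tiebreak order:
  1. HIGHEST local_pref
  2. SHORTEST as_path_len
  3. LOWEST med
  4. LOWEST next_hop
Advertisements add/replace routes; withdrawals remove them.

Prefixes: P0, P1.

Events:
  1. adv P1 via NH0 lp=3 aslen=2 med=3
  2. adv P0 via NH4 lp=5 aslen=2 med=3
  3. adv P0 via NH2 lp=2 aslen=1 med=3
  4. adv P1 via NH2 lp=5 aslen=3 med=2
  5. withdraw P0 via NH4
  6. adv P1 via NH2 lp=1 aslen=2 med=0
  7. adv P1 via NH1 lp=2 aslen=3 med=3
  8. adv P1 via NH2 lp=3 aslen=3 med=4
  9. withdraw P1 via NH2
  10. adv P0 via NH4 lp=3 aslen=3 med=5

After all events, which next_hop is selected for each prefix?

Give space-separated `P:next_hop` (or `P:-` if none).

Answer: P0:NH4 P1:NH0

Derivation:
Op 1: best P0=- P1=NH0
Op 2: best P0=NH4 P1=NH0
Op 3: best P0=NH4 P1=NH0
Op 4: best P0=NH4 P1=NH2
Op 5: best P0=NH2 P1=NH2
Op 6: best P0=NH2 P1=NH0
Op 7: best P0=NH2 P1=NH0
Op 8: best P0=NH2 P1=NH0
Op 9: best P0=NH2 P1=NH0
Op 10: best P0=NH4 P1=NH0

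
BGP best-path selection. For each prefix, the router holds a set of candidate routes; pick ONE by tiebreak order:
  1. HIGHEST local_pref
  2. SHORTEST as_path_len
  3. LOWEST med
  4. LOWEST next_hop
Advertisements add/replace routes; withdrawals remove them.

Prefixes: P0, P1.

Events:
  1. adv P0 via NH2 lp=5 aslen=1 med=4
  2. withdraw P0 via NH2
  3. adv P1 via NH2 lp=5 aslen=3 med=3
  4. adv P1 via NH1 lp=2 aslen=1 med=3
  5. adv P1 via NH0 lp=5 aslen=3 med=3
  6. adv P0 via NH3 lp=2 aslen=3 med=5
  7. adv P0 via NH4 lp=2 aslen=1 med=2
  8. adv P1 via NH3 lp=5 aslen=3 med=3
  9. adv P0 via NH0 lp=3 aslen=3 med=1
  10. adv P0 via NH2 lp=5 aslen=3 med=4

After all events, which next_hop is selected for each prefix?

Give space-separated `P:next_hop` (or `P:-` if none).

Op 1: best P0=NH2 P1=-
Op 2: best P0=- P1=-
Op 3: best P0=- P1=NH2
Op 4: best P0=- P1=NH2
Op 5: best P0=- P1=NH0
Op 6: best P0=NH3 P1=NH0
Op 7: best P0=NH4 P1=NH0
Op 8: best P0=NH4 P1=NH0
Op 9: best P0=NH0 P1=NH0
Op 10: best P0=NH2 P1=NH0

Answer: P0:NH2 P1:NH0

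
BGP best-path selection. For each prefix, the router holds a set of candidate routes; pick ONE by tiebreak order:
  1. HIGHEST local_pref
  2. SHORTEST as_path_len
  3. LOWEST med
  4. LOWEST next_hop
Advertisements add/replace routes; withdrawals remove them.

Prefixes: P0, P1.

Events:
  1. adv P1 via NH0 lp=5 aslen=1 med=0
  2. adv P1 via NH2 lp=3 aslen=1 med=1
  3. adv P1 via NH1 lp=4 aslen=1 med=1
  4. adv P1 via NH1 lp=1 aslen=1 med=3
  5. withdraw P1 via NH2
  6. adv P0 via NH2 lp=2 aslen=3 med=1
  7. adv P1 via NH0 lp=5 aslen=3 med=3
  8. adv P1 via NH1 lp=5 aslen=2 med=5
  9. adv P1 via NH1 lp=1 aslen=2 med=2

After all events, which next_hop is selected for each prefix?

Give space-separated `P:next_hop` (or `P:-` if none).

Answer: P0:NH2 P1:NH0

Derivation:
Op 1: best P0=- P1=NH0
Op 2: best P0=- P1=NH0
Op 3: best P0=- P1=NH0
Op 4: best P0=- P1=NH0
Op 5: best P0=- P1=NH0
Op 6: best P0=NH2 P1=NH0
Op 7: best P0=NH2 P1=NH0
Op 8: best P0=NH2 P1=NH1
Op 9: best P0=NH2 P1=NH0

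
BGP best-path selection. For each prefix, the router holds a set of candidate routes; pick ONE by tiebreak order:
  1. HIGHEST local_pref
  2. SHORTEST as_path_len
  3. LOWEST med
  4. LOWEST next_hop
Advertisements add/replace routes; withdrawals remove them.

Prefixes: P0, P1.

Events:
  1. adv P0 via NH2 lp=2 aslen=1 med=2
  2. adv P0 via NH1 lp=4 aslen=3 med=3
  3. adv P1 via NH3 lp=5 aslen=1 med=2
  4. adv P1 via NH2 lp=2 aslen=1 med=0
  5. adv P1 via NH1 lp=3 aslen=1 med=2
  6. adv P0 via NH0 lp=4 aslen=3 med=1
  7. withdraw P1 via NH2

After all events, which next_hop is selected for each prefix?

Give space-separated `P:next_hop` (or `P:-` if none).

Op 1: best P0=NH2 P1=-
Op 2: best P0=NH1 P1=-
Op 3: best P0=NH1 P1=NH3
Op 4: best P0=NH1 P1=NH3
Op 5: best P0=NH1 P1=NH3
Op 6: best P0=NH0 P1=NH3
Op 7: best P0=NH0 P1=NH3

Answer: P0:NH0 P1:NH3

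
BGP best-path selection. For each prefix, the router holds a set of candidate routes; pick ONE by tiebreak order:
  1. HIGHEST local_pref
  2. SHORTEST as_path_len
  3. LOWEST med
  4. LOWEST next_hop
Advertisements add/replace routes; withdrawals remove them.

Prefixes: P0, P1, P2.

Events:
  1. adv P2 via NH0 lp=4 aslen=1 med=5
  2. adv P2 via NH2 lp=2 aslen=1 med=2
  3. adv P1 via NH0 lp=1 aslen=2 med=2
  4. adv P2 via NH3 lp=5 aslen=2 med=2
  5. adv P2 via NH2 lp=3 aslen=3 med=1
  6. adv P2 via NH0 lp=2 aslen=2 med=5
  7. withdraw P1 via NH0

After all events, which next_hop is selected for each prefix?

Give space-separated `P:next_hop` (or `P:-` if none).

Answer: P0:- P1:- P2:NH3

Derivation:
Op 1: best P0=- P1=- P2=NH0
Op 2: best P0=- P1=- P2=NH0
Op 3: best P0=- P1=NH0 P2=NH0
Op 4: best P0=- P1=NH0 P2=NH3
Op 5: best P0=- P1=NH0 P2=NH3
Op 6: best P0=- P1=NH0 P2=NH3
Op 7: best P0=- P1=- P2=NH3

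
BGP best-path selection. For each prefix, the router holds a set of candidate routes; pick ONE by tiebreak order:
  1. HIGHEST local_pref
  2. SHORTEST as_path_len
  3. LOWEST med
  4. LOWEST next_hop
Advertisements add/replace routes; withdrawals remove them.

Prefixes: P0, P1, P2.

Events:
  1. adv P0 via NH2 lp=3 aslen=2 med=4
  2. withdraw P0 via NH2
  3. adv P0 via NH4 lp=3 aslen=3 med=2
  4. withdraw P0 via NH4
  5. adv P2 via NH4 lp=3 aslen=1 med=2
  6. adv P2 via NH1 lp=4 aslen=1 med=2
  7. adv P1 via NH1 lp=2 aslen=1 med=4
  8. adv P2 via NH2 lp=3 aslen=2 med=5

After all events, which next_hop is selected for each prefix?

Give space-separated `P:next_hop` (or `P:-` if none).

Op 1: best P0=NH2 P1=- P2=-
Op 2: best P0=- P1=- P2=-
Op 3: best P0=NH4 P1=- P2=-
Op 4: best P0=- P1=- P2=-
Op 5: best P0=- P1=- P2=NH4
Op 6: best P0=- P1=- P2=NH1
Op 7: best P0=- P1=NH1 P2=NH1
Op 8: best P0=- P1=NH1 P2=NH1

Answer: P0:- P1:NH1 P2:NH1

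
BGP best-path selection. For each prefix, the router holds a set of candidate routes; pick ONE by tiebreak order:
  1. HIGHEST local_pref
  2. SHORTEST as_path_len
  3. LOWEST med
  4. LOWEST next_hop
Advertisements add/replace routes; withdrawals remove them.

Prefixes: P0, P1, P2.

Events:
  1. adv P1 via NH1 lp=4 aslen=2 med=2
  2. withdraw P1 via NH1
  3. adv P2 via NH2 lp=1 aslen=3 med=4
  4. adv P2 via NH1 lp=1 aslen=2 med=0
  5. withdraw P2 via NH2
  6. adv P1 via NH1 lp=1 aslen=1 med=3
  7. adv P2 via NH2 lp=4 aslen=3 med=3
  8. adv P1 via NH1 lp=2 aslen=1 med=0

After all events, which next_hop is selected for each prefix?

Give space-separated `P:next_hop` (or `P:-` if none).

Answer: P0:- P1:NH1 P2:NH2

Derivation:
Op 1: best P0=- P1=NH1 P2=-
Op 2: best P0=- P1=- P2=-
Op 3: best P0=- P1=- P2=NH2
Op 4: best P0=- P1=- P2=NH1
Op 5: best P0=- P1=- P2=NH1
Op 6: best P0=- P1=NH1 P2=NH1
Op 7: best P0=- P1=NH1 P2=NH2
Op 8: best P0=- P1=NH1 P2=NH2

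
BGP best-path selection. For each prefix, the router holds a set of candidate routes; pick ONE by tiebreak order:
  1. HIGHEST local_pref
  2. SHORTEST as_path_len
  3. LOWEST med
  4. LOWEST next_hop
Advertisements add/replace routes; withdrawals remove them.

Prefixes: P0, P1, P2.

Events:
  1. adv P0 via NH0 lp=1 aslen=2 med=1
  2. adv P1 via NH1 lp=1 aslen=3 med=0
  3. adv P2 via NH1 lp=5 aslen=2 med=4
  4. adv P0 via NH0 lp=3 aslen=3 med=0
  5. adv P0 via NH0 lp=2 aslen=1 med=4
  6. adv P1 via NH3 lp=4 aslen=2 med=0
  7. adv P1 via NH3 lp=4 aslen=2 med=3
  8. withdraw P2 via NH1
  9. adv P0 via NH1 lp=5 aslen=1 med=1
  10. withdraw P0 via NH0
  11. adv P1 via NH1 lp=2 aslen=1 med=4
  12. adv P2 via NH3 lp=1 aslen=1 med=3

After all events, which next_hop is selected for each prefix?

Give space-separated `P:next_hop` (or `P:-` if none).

Answer: P0:NH1 P1:NH3 P2:NH3

Derivation:
Op 1: best P0=NH0 P1=- P2=-
Op 2: best P0=NH0 P1=NH1 P2=-
Op 3: best P0=NH0 P1=NH1 P2=NH1
Op 4: best P0=NH0 P1=NH1 P2=NH1
Op 5: best P0=NH0 P1=NH1 P2=NH1
Op 6: best P0=NH0 P1=NH3 P2=NH1
Op 7: best P0=NH0 P1=NH3 P2=NH1
Op 8: best P0=NH0 P1=NH3 P2=-
Op 9: best P0=NH1 P1=NH3 P2=-
Op 10: best P0=NH1 P1=NH3 P2=-
Op 11: best P0=NH1 P1=NH3 P2=-
Op 12: best P0=NH1 P1=NH3 P2=NH3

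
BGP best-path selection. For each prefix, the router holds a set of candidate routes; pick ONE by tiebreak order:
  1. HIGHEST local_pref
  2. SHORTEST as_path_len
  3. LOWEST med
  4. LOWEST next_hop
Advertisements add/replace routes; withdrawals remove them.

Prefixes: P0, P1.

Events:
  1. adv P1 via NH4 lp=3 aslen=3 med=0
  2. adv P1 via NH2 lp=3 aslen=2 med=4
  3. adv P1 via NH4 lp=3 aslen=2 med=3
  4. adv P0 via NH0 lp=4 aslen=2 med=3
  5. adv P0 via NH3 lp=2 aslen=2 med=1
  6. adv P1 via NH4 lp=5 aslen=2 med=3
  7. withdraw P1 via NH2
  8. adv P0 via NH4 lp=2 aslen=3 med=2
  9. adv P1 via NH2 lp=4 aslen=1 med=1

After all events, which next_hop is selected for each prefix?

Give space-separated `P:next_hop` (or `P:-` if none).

Answer: P0:NH0 P1:NH4

Derivation:
Op 1: best P0=- P1=NH4
Op 2: best P0=- P1=NH2
Op 3: best P0=- P1=NH4
Op 4: best P0=NH0 P1=NH4
Op 5: best P0=NH0 P1=NH4
Op 6: best P0=NH0 P1=NH4
Op 7: best P0=NH0 P1=NH4
Op 8: best P0=NH0 P1=NH4
Op 9: best P0=NH0 P1=NH4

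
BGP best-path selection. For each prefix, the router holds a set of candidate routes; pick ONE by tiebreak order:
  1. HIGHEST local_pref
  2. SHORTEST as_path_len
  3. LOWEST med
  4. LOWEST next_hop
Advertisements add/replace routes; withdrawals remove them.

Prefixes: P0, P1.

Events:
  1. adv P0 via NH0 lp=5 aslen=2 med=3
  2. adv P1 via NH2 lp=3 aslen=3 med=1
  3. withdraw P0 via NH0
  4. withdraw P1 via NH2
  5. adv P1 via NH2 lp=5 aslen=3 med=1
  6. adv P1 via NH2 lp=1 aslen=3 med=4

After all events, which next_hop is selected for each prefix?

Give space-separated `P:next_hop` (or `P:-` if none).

Answer: P0:- P1:NH2

Derivation:
Op 1: best P0=NH0 P1=-
Op 2: best P0=NH0 P1=NH2
Op 3: best P0=- P1=NH2
Op 4: best P0=- P1=-
Op 5: best P0=- P1=NH2
Op 6: best P0=- P1=NH2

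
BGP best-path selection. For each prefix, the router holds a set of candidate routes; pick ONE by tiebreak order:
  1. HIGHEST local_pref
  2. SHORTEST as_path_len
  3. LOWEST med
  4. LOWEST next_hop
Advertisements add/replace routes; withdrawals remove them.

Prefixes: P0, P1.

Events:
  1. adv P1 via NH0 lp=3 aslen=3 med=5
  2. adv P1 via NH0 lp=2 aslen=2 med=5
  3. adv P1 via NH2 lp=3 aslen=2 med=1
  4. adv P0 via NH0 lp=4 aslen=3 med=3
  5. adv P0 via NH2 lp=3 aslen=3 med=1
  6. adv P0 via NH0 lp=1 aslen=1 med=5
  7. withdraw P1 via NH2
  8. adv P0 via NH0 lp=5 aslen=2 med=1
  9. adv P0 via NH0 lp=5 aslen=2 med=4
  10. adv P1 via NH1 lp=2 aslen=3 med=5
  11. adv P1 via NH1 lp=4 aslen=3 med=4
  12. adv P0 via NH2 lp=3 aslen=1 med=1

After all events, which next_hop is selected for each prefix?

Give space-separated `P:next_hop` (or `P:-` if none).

Answer: P0:NH0 P1:NH1

Derivation:
Op 1: best P0=- P1=NH0
Op 2: best P0=- P1=NH0
Op 3: best P0=- P1=NH2
Op 4: best P0=NH0 P1=NH2
Op 5: best P0=NH0 P1=NH2
Op 6: best P0=NH2 P1=NH2
Op 7: best P0=NH2 P1=NH0
Op 8: best P0=NH0 P1=NH0
Op 9: best P0=NH0 P1=NH0
Op 10: best P0=NH0 P1=NH0
Op 11: best P0=NH0 P1=NH1
Op 12: best P0=NH0 P1=NH1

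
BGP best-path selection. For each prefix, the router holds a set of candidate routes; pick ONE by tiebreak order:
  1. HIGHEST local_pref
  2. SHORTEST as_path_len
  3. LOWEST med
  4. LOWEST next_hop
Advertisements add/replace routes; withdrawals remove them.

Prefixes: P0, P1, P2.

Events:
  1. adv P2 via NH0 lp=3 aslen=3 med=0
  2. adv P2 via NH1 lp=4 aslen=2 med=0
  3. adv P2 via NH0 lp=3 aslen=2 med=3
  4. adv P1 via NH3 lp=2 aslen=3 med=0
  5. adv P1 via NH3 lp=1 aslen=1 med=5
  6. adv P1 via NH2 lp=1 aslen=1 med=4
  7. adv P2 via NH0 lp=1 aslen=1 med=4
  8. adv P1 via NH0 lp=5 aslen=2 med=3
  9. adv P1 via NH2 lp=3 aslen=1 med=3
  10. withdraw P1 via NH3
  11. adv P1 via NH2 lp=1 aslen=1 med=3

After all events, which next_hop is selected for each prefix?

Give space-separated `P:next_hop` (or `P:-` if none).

Op 1: best P0=- P1=- P2=NH0
Op 2: best P0=- P1=- P2=NH1
Op 3: best P0=- P1=- P2=NH1
Op 4: best P0=- P1=NH3 P2=NH1
Op 5: best P0=- P1=NH3 P2=NH1
Op 6: best P0=- P1=NH2 P2=NH1
Op 7: best P0=- P1=NH2 P2=NH1
Op 8: best P0=- P1=NH0 P2=NH1
Op 9: best P0=- P1=NH0 P2=NH1
Op 10: best P0=- P1=NH0 P2=NH1
Op 11: best P0=- P1=NH0 P2=NH1

Answer: P0:- P1:NH0 P2:NH1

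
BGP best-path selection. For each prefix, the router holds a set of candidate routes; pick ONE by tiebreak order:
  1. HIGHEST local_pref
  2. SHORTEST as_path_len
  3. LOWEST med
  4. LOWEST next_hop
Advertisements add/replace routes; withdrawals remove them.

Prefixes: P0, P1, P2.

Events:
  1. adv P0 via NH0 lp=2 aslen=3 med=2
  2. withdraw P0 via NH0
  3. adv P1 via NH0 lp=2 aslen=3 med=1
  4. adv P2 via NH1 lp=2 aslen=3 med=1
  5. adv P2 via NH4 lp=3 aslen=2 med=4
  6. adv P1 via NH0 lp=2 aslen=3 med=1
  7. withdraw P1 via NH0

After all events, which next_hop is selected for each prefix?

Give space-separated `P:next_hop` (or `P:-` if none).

Op 1: best P0=NH0 P1=- P2=-
Op 2: best P0=- P1=- P2=-
Op 3: best P0=- P1=NH0 P2=-
Op 4: best P0=- P1=NH0 P2=NH1
Op 5: best P0=- P1=NH0 P2=NH4
Op 6: best P0=- P1=NH0 P2=NH4
Op 7: best P0=- P1=- P2=NH4

Answer: P0:- P1:- P2:NH4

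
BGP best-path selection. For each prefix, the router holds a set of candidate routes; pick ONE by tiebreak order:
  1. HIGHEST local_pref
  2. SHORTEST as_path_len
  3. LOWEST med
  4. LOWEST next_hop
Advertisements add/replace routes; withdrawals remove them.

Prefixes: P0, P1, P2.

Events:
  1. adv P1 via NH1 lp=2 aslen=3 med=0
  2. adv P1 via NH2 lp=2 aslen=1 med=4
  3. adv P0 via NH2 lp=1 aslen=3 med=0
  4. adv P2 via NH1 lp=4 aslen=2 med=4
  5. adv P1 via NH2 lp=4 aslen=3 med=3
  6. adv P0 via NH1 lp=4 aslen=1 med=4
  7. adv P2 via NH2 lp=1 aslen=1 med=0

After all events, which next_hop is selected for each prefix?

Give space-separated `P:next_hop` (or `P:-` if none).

Op 1: best P0=- P1=NH1 P2=-
Op 2: best P0=- P1=NH2 P2=-
Op 3: best P0=NH2 P1=NH2 P2=-
Op 4: best P0=NH2 P1=NH2 P2=NH1
Op 5: best P0=NH2 P1=NH2 P2=NH1
Op 6: best P0=NH1 P1=NH2 P2=NH1
Op 7: best P0=NH1 P1=NH2 P2=NH1

Answer: P0:NH1 P1:NH2 P2:NH1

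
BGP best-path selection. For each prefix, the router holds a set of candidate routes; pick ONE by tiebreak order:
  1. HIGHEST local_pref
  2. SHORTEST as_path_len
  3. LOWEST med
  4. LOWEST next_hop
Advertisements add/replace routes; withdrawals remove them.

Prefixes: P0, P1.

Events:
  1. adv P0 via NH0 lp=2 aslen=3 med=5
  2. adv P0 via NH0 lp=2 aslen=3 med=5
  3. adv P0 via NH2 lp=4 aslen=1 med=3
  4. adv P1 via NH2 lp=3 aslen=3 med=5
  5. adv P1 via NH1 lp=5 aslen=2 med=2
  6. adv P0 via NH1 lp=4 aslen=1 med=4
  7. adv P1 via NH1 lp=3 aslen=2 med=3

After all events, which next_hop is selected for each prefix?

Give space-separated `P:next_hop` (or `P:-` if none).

Answer: P0:NH2 P1:NH1

Derivation:
Op 1: best P0=NH0 P1=-
Op 2: best P0=NH0 P1=-
Op 3: best P0=NH2 P1=-
Op 4: best P0=NH2 P1=NH2
Op 5: best P0=NH2 P1=NH1
Op 6: best P0=NH2 P1=NH1
Op 7: best P0=NH2 P1=NH1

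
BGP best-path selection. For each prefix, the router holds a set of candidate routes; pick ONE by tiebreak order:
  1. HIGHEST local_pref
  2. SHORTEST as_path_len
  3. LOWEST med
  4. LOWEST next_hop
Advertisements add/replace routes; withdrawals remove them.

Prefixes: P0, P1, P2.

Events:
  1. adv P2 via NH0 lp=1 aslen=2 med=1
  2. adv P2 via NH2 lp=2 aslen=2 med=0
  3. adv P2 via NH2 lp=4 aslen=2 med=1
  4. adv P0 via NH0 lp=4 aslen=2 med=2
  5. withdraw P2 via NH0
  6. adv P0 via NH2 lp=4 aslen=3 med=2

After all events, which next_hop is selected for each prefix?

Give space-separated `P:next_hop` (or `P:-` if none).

Op 1: best P0=- P1=- P2=NH0
Op 2: best P0=- P1=- P2=NH2
Op 3: best P0=- P1=- P2=NH2
Op 4: best P0=NH0 P1=- P2=NH2
Op 5: best P0=NH0 P1=- P2=NH2
Op 6: best P0=NH0 P1=- P2=NH2

Answer: P0:NH0 P1:- P2:NH2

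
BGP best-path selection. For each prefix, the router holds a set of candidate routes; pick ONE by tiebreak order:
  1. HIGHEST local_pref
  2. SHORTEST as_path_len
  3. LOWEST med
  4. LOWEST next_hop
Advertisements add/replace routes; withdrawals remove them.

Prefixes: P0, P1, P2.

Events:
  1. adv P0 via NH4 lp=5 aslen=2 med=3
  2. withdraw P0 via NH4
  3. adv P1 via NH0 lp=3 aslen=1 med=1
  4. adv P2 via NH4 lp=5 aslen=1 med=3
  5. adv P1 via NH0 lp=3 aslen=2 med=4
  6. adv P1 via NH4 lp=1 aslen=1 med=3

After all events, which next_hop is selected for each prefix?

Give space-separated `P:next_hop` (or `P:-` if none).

Op 1: best P0=NH4 P1=- P2=-
Op 2: best P0=- P1=- P2=-
Op 3: best P0=- P1=NH0 P2=-
Op 4: best P0=- P1=NH0 P2=NH4
Op 5: best P0=- P1=NH0 P2=NH4
Op 6: best P0=- P1=NH0 P2=NH4

Answer: P0:- P1:NH0 P2:NH4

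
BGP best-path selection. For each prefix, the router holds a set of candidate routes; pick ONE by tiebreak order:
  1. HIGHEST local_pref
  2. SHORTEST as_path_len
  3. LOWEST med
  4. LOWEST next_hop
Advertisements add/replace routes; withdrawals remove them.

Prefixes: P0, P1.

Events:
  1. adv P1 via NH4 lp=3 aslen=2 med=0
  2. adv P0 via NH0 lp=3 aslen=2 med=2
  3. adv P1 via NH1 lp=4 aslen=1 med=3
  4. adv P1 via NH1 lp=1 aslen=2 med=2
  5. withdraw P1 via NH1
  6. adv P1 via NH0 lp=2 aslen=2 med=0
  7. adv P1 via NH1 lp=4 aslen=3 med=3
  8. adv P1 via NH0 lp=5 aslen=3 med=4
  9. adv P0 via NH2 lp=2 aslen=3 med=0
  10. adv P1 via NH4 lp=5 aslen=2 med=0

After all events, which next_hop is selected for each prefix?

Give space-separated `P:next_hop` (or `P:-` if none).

Answer: P0:NH0 P1:NH4

Derivation:
Op 1: best P0=- P1=NH4
Op 2: best P0=NH0 P1=NH4
Op 3: best P0=NH0 P1=NH1
Op 4: best P0=NH0 P1=NH4
Op 5: best P0=NH0 P1=NH4
Op 6: best P0=NH0 P1=NH4
Op 7: best P0=NH0 P1=NH1
Op 8: best P0=NH0 P1=NH0
Op 9: best P0=NH0 P1=NH0
Op 10: best P0=NH0 P1=NH4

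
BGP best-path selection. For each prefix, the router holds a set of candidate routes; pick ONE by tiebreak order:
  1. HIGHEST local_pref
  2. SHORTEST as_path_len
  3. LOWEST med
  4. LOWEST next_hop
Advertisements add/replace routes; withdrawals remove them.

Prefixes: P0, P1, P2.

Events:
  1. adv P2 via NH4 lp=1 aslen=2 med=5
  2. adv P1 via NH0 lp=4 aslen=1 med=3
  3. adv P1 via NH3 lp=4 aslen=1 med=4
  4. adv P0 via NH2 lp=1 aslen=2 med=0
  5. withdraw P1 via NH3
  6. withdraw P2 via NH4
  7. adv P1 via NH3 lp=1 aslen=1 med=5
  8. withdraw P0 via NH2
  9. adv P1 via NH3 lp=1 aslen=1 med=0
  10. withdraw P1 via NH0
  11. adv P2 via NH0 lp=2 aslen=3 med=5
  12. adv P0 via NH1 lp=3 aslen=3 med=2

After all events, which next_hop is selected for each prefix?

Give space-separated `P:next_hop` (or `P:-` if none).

Op 1: best P0=- P1=- P2=NH4
Op 2: best P0=- P1=NH0 P2=NH4
Op 3: best P0=- P1=NH0 P2=NH4
Op 4: best P0=NH2 P1=NH0 P2=NH4
Op 5: best P0=NH2 P1=NH0 P2=NH4
Op 6: best P0=NH2 P1=NH0 P2=-
Op 7: best P0=NH2 P1=NH0 P2=-
Op 8: best P0=- P1=NH0 P2=-
Op 9: best P0=- P1=NH0 P2=-
Op 10: best P0=- P1=NH3 P2=-
Op 11: best P0=- P1=NH3 P2=NH0
Op 12: best P0=NH1 P1=NH3 P2=NH0

Answer: P0:NH1 P1:NH3 P2:NH0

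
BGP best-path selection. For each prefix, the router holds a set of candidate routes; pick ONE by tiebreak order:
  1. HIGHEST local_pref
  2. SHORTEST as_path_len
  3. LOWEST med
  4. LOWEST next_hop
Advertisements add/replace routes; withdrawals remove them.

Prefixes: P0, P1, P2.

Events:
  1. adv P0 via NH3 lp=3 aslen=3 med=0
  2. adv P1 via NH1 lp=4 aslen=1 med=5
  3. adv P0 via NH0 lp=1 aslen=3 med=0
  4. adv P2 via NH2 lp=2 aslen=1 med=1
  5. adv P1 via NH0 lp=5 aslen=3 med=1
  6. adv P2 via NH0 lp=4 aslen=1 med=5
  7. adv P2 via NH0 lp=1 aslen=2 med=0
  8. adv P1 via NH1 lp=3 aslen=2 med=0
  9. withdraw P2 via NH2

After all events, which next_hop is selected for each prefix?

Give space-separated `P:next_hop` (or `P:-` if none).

Op 1: best P0=NH3 P1=- P2=-
Op 2: best P0=NH3 P1=NH1 P2=-
Op 3: best P0=NH3 P1=NH1 P2=-
Op 4: best P0=NH3 P1=NH1 P2=NH2
Op 5: best P0=NH3 P1=NH0 P2=NH2
Op 6: best P0=NH3 P1=NH0 P2=NH0
Op 7: best P0=NH3 P1=NH0 P2=NH2
Op 8: best P0=NH3 P1=NH0 P2=NH2
Op 9: best P0=NH3 P1=NH0 P2=NH0

Answer: P0:NH3 P1:NH0 P2:NH0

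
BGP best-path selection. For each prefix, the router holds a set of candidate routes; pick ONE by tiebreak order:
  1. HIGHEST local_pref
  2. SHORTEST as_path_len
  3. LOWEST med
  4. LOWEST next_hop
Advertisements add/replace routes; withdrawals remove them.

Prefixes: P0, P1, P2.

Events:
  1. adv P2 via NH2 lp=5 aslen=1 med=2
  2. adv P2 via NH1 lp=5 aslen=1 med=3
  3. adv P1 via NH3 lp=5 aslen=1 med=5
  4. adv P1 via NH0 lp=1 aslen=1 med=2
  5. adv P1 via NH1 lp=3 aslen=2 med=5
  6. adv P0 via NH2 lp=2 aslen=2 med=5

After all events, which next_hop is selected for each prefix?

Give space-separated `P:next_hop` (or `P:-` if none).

Op 1: best P0=- P1=- P2=NH2
Op 2: best P0=- P1=- P2=NH2
Op 3: best P0=- P1=NH3 P2=NH2
Op 4: best P0=- P1=NH3 P2=NH2
Op 5: best P0=- P1=NH3 P2=NH2
Op 6: best P0=NH2 P1=NH3 P2=NH2

Answer: P0:NH2 P1:NH3 P2:NH2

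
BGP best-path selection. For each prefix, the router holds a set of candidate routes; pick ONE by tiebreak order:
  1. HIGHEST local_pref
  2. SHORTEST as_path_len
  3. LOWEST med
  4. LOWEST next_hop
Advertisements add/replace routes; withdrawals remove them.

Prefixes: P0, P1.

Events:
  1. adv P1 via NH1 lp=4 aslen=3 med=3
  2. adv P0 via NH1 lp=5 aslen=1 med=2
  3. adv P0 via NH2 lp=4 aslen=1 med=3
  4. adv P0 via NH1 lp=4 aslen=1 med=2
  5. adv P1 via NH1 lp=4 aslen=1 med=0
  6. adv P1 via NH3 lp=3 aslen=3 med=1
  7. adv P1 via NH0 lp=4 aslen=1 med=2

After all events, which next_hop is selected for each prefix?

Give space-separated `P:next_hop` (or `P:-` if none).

Answer: P0:NH1 P1:NH1

Derivation:
Op 1: best P0=- P1=NH1
Op 2: best P0=NH1 P1=NH1
Op 3: best P0=NH1 P1=NH1
Op 4: best P0=NH1 P1=NH1
Op 5: best P0=NH1 P1=NH1
Op 6: best P0=NH1 P1=NH1
Op 7: best P0=NH1 P1=NH1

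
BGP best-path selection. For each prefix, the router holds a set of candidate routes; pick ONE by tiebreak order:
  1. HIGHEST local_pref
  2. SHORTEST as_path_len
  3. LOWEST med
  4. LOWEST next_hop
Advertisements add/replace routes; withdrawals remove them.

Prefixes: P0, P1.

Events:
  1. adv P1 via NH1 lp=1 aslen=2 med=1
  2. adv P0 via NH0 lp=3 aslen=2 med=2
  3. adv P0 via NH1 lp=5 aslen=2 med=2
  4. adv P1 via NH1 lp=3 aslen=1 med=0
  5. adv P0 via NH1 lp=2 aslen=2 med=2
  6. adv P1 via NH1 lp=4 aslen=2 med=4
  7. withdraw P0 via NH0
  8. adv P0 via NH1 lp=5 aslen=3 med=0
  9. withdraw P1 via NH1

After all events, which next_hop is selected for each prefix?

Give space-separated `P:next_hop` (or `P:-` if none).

Op 1: best P0=- P1=NH1
Op 2: best P0=NH0 P1=NH1
Op 3: best P0=NH1 P1=NH1
Op 4: best P0=NH1 P1=NH1
Op 5: best P0=NH0 P1=NH1
Op 6: best P0=NH0 P1=NH1
Op 7: best P0=NH1 P1=NH1
Op 8: best P0=NH1 P1=NH1
Op 9: best P0=NH1 P1=-

Answer: P0:NH1 P1:-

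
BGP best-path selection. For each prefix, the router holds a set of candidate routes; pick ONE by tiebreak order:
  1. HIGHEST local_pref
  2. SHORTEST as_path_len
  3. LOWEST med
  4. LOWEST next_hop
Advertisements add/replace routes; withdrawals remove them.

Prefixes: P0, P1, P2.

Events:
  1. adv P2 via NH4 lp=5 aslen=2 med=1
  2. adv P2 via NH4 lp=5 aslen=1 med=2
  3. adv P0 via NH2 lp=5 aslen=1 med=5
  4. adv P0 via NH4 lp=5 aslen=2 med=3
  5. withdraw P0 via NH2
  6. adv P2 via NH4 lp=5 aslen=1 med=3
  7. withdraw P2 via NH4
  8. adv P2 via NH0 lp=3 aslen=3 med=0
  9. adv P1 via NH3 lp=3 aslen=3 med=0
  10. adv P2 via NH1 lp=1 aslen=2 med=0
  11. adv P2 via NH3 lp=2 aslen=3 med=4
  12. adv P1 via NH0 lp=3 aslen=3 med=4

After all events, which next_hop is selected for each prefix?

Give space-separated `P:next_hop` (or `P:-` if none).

Answer: P0:NH4 P1:NH3 P2:NH0

Derivation:
Op 1: best P0=- P1=- P2=NH4
Op 2: best P0=- P1=- P2=NH4
Op 3: best P0=NH2 P1=- P2=NH4
Op 4: best P0=NH2 P1=- P2=NH4
Op 5: best P0=NH4 P1=- P2=NH4
Op 6: best P0=NH4 P1=- P2=NH4
Op 7: best P0=NH4 P1=- P2=-
Op 8: best P0=NH4 P1=- P2=NH0
Op 9: best P0=NH4 P1=NH3 P2=NH0
Op 10: best P0=NH4 P1=NH3 P2=NH0
Op 11: best P0=NH4 P1=NH3 P2=NH0
Op 12: best P0=NH4 P1=NH3 P2=NH0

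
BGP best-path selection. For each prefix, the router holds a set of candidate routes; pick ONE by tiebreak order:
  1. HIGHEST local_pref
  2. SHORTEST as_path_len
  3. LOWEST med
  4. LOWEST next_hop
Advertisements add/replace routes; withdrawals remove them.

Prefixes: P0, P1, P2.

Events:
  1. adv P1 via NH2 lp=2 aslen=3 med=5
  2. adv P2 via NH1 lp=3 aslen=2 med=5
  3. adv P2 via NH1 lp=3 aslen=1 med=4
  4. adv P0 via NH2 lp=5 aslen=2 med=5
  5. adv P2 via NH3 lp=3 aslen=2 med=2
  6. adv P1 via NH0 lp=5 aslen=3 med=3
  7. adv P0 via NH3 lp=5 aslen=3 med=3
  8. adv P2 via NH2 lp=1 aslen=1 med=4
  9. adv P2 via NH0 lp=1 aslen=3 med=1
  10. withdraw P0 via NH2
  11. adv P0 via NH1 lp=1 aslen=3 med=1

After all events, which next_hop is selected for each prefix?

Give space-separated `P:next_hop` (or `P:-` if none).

Op 1: best P0=- P1=NH2 P2=-
Op 2: best P0=- P1=NH2 P2=NH1
Op 3: best P0=- P1=NH2 P2=NH1
Op 4: best P0=NH2 P1=NH2 P2=NH1
Op 5: best P0=NH2 P1=NH2 P2=NH1
Op 6: best P0=NH2 P1=NH0 P2=NH1
Op 7: best P0=NH2 P1=NH0 P2=NH1
Op 8: best P0=NH2 P1=NH0 P2=NH1
Op 9: best P0=NH2 P1=NH0 P2=NH1
Op 10: best P0=NH3 P1=NH0 P2=NH1
Op 11: best P0=NH3 P1=NH0 P2=NH1

Answer: P0:NH3 P1:NH0 P2:NH1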